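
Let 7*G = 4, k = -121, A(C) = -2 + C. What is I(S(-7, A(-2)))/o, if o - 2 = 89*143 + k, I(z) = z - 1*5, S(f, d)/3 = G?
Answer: -23/88256 ≈ -0.00026061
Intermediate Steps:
G = 4/7 (G = (1/7)*4 = 4/7 ≈ 0.57143)
S(f, d) = 12/7 (S(f, d) = 3*(4/7) = 12/7)
I(z) = -5 + z (I(z) = z - 5 = -5 + z)
o = 12608 (o = 2 + (89*143 - 121) = 2 + (12727 - 121) = 2 + 12606 = 12608)
I(S(-7, A(-2)))/o = (-5 + 12/7)/12608 = -23/7*1/12608 = -23/88256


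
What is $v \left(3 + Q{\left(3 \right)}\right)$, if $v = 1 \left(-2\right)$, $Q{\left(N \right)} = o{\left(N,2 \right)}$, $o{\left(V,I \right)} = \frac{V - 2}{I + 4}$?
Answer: $- \frac{19}{3} \approx -6.3333$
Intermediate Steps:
$o{\left(V,I \right)} = \frac{-2 + V}{4 + I}$
$Q{\left(N \right)} = - \frac{1}{3} + \frac{N}{6}$ ($Q{\left(N \right)} = \frac{-2 + N}{4 + 2} = \frac{-2 + N}{6} = - \frac{1}{3} + \frac{N}{6}$)
$v = -2$
$v \left(3 + Q{\left(3 \right)}\right) = - 2 \left(3 + \left(- \frac{1}{3} + \frac{1}{6} \cdot 3\right)\right) = - 2 \left(3 + \left(- \frac{1}{3} + \frac{1}{2}\right)\right) = - 2 \left(3 + \frac{1}{6}\right) = \left(-2\right) \frac{19}{6} = - \frac{19}{3}$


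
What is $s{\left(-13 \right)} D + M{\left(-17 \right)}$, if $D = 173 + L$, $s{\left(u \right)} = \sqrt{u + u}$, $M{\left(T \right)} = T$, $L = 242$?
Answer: $-17 + 415 i \sqrt{26} \approx -17.0 + 2116.1 i$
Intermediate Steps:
$s{\left(u \right)} = \sqrt{2} \sqrt{u}$ ($s{\left(u \right)} = \sqrt{2 u} = \sqrt{2} \sqrt{u}$)
$D = 415$ ($D = 173 + 242 = 415$)
$s{\left(-13 \right)} D + M{\left(-17 \right)} = \sqrt{2} \sqrt{-13} \cdot 415 - 17 = \sqrt{2} i \sqrt{13} \cdot 415 - 17 = i \sqrt{26} \cdot 415 - 17 = 415 i \sqrt{26} - 17 = -17 + 415 i \sqrt{26}$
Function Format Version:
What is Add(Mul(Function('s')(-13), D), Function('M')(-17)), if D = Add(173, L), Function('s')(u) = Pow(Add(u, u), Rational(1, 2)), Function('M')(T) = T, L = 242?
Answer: Add(-17, Mul(415, I, Pow(26, Rational(1, 2)))) ≈ Add(-17.000, Mul(2116.1, I))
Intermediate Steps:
Function('s')(u) = Mul(Pow(2, Rational(1, 2)), Pow(u, Rational(1, 2))) (Function('s')(u) = Pow(Mul(2, u), Rational(1, 2)) = Mul(Pow(2, Rational(1, 2)), Pow(u, Rational(1, 2))))
D = 415 (D = Add(173, 242) = 415)
Add(Mul(Function('s')(-13), D), Function('M')(-17)) = Add(Mul(Mul(Pow(2, Rational(1, 2)), Pow(-13, Rational(1, 2))), 415), -17) = Add(Mul(Mul(Pow(2, Rational(1, 2)), Mul(I, Pow(13, Rational(1, 2)))), 415), -17) = Add(Mul(Mul(I, Pow(26, Rational(1, 2))), 415), -17) = Add(Mul(415, I, Pow(26, Rational(1, 2))), -17) = Add(-17, Mul(415, I, Pow(26, Rational(1, 2))))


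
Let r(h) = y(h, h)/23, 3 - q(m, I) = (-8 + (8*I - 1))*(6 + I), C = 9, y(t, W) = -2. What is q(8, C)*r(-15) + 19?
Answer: 2321/23 ≈ 100.91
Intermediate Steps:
q(m, I) = 3 - (-9 + 8*I)*(6 + I) (q(m, I) = 3 - (-8 + (8*I - 1))*(6 + I) = 3 - (-8 + (-1 + 8*I))*(6 + I) = 3 - (-9 + 8*I)*(6 + I))
r(h) = -2/23
q(8, C)*r(-15) + 19 = (57 - 39*9 - 8*9²)*(-2/23) + 19 = (57 - 351 - 8*81)*(-2/23) + 19 = (57 - 351 - 648)*(-2/23) + 19 = -942*(-2/23) + 19 = 1884/23 + 19 = 2321/23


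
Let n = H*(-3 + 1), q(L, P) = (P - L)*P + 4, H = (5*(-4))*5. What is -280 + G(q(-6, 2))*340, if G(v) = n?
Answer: 67720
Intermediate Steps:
H = -100 (H = -20*5 = -100)
q(L, P) = 4 + P*(P - L) (q(L, P) = P*(P - L) + 4 = 4 + P*(P - L))
n = 200 (n = -100*(-3 + 1) = -100*(-2) = 200)
G(v) = 200
-280 + G(q(-6, 2))*340 = -280 + 200*340 = -280 + 68000 = 67720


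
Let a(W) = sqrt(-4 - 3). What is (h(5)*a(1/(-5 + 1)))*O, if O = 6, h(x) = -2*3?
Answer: -36*I*sqrt(7) ≈ -95.247*I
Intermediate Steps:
h(x) = -6
a(W) = I*sqrt(7) (a(W) = sqrt(-7) = I*sqrt(7))
(h(5)*a(1/(-5 + 1)))*O = -6*I*sqrt(7)*6 = -36*I*sqrt(7)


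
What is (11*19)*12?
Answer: 2508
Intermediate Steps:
(11*19)*12 = 209*12 = 2508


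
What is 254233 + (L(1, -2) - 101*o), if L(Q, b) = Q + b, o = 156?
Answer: 238476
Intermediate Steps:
254233 + (L(1, -2) - 101*o) = 254233 + ((1 - 2) - 101*156) = 254233 + (-1 - 15756) = 254233 - 15757 = 238476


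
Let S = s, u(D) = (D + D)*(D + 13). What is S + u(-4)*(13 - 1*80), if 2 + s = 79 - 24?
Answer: 4877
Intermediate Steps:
u(D) = 2*D*(13 + D) (u(D) = (2*D)*(13 + D) = 2*D*(13 + D))
s = 53 (s = -2 + (79 - 24) = -2 + 55 = 53)
S = 53
S + u(-4)*(13 - 1*80) = 53 + (2*(-4)*(13 - 4))*(13 - 1*80) = 53 + (2*(-4)*9)*(13 - 80) = 53 - 72*(-67) = 53 + 4824 = 4877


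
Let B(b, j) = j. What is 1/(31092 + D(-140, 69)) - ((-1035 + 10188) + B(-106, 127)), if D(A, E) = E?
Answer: -289174079/31161 ≈ -9280.0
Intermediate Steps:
1/(31092 + D(-140, 69)) - ((-1035 + 10188) + B(-106, 127)) = 1/(31092 + 69) - ((-1035 + 10188) + 127) = 1/31161 - (9153 + 127) = 1/31161 - 1*9280 = 1/31161 - 9280 = -289174079/31161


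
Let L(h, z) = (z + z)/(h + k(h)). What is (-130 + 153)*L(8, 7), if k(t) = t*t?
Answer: 161/36 ≈ 4.4722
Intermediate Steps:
k(t) = t²
L(h, z) = 2*z/(h + h²) (L(h, z) = (z + z)/(h + h²) = (2*z)/(h + h²) = 2*z/(h + h²))
(-130 + 153)*L(8, 7) = (-130 + 153)*(2*7/(8*(1 + 8))) = 23*(2*7*(⅛)/9) = 23*(2*7*(⅛)*(⅑)) = 23*(7/36) = 161/36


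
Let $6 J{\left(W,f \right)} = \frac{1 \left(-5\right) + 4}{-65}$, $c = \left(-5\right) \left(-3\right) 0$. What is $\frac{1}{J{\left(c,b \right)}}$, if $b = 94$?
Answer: $390$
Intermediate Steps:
$c = 0$ ($c = 15 \cdot 0 = 0$)
$J{\left(W,f \right)} = \frac{1}{390}$ ($J{\left(W,f \right)} = \frac{\left(1 \left(-5\right) + 4\right) \frac{1}{-65}}{6} = \frac{\left(-5 + 4\right) \left(- \frac{1}{65}\right)}{6} = \frac{\left(-1\right) \left(- \frac{1}{65}\right)}{6} = \frac{1}{6} \cdot \frac{1}{65} = \frac{1}{390}$)
$\frac{1}{J{\left(c,b \right)}} = \frac{1}{\frac{1}{390}} = 390$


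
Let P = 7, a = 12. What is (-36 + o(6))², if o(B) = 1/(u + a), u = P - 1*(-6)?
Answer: 808201/625 ≈ 1293.1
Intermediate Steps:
u = 13 (u = 7 - 1*(-6) = 7 + 6 = 13)
o(B) = 1/25 (o(B) = 1/(13 + 12) = 1/25)
(-36 + o(6))² = (-36 + 1/25)² = (-899/25)² = 808201/625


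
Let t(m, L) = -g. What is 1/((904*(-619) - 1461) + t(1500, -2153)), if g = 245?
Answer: -1/561282 ≈ -1.7816e-6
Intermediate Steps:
t(m, L) = -245 (t(m, L) = -1*245 = -245)
1/((904*(-619) - 1461) + t(1500, -2153)) = 1/((904*(-619) - 1461) - 245) = 1/((-559576 - 1461) - 245) = 1/(-561037 - 245) = 1/(-561282) = -1/561282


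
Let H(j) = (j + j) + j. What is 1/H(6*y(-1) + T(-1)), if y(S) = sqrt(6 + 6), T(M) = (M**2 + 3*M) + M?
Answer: 1/423 + 4*sqrt(3)/423 ≈ 0.018743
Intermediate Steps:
T(M) = M**2 + 4*M
y(S) = 2*sqrt(3) (y(S) = sqrt(12) = 2*sqrt(3))
H(j) = 3*j (H(j) = 2*j + j = 3*j)
1/H(6*y(-1) + T(-1)) = 1/(3*(6*(2*sqrt(3)) - (4 - 1))) = 1/(3*(12*sqrt(3) - 1*3)) = 1/(3*(12*sqrt(3) - 3)) = 1/(3*(-3 + 12*sqrt(3))) = 1/(-9 + 36*sqrt(3))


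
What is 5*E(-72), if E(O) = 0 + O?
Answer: -360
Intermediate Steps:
E(O) = O
5*E(-72) = 5*(-72) = -360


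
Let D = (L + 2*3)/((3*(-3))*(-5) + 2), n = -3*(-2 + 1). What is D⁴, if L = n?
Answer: 6561/4879681 ≈ 0.0013446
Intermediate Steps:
n = 3 (n = -3*(-1) = 3)
L = 3
D = 9/47 (D = (3 + 2*3)/((3*(-3))*(-5) + 2) = (3 + 6)/(-9*(-5) + 2) = 9/(45 + 2) = 9/47 ≈ 0.19149)
D⁴ = (9/47)⁴ = 6561/4879681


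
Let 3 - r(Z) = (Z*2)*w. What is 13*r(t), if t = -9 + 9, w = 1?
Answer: 39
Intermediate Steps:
t = 0
r(Z) = 3 - 2*Z (r(Z) = 3 - Z*2 = 3 - 2*Z)
13*r(t) = 13*(3 - 2*0) = 13*(3 + 0) = 13*3 = 39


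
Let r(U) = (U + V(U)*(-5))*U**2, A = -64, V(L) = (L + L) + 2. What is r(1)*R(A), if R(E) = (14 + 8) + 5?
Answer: -513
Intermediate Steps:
V(L) = 2 + 2*L (V(L) = 2*L + 2 = 2 + 2*L)
R(E) = 27 (R(E) = 22 + 5 = 27)
r(U) = U**2*(-10 - 9*U) (r(U) = (U + (2 + 2*U)*(-5))*U**2 = (U + (-10 - 10*U))*U**2 = (-10 - 9*U)*U**2 = U**2*(-10 - 9*U))
r(1)*R(A) = (1**2*(-10 - 9*1))*27 = (1*(-10 - 9))*27 = (1*(-19))*27 = -19*27 = -513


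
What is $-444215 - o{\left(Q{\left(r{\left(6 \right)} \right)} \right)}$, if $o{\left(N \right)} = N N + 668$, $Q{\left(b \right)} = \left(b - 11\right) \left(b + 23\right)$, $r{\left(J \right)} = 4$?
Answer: $-480604$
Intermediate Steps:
$Q{\left(b \right)} = \left(-11 + b\right) \left(23 + b\right)$
$o{\left(N \right)} = 668 + N^{2}$ ($o{\left(N \right)} = N^{2} + 668 = 668 + N^{2}$)
$-444215 - o{\left(Q{\left(r{\left(6 \right)} \right)} \right)} = -444215 - \left(668 + \left(-253 + 4^{2} + 12 \cdot 4\right)^{2}\right) = -444215 - \left(668 + \left(-253 + 16 + 48\right)^{2}\right) = -444215 - \left(668 + \left(-189\right)^{2}\right) = -444215 - \left(668 + 35721\right) = -444215 - 36389 = -480604$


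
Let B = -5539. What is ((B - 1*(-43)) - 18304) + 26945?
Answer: 3145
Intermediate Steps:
((B - 1*(-43)) - 18304) + 26945 = ((-5539 - 1*(-43)) - 18304) + 26945 = ((-5539 + 43) - 18304) + 26945 = (-5496 - 18304) + 26945 = -23800 + 26945 = 3145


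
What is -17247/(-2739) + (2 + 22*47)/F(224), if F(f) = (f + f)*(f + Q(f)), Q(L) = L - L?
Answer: 20638197/3272192 ≈ 6.3071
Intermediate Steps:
Q(L) = 0
F(f) = 2*f² (F(f) = (f + f)*(f + 0) = (2*f)*f = 2*f²)
-17247/(-2739) + (2 + 22*47)/F(224) = -17247/(-2739) + (2 + 22*47)/((2*224²)) = -17247*(-1/2739) + (2 + 1034)/((2*50176)) = 5749/913 + 1036/100352 = 5749/913 + 1036*(1/100352) = 5749/913 + 37/3584 = 20638197/3272192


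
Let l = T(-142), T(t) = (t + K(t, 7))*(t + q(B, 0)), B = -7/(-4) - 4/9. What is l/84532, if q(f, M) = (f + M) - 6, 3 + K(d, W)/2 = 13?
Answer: 322141/1521576 ≈ 0.21172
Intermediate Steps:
K(d, W) = 20 (K(d, W) = -6 + 2*13 = -6 + 26 = 20)
B = 47/36 (B = -7*(-1/4) - 4*1/9 = 7/4 - 4/9 = 47/36 ≈ 1.3056)
q(f, M) = -6 + M + f (q(f, M) = (M + f) - 6 = -6 + M + f)
T(t) = (20 + t)*(-169/36 + t) (T(t) = (t + 20)*(t + (-6 + 0 + 47/36)) = (20 + t)*(t - 169/36) = (20 + t)*(-169/36 + t))
l = 322141/18 (l = -845/9 + (-142)**2 + (551/36)*(-142) = -845/9 + 20164 - 39121/18 = 322141/18 ≈ 17897.)
l/84532 = (322141/18)/84532 = (322141/18)*(1/84532) = 322141/1521576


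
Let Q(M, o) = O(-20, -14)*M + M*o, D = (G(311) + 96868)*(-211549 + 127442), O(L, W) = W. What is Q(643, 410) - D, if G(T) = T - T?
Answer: 8147531504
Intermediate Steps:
G(T) = 0
D = -8147276876 (D = (0 + 96868)*(-211549 + 127442) = 96868*(-84107) = -8147276876)
Q(M, o) = -14*M + M*o
Q(643, 410) - D = 643*(-14 + 410) - 1*(-8147276876) = 643*396 + 8147276876 = 254628 + 8147276876 = 8147531504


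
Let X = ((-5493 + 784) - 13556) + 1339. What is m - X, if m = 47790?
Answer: 64716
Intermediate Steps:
X = -16926 (X = (-4709 - 13556) + 1339 = -18265 + 1339 = -16926)
m - X = 47790 - 1*(-16926) = 47790 + 16926 = 64716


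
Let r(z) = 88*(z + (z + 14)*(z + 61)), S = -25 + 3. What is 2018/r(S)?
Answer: -1009/14696 ≈ -0.068658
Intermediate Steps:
S = -22
r(z) = 88*z + 88*(14 + z)*(61 + z) (r(z) = 88*(z + (14 + z)*(61 + z)) = 88*z + 88*(14 + z)*(61 + z))
2018/r(S) = 2018/(75152 + 88*(-22)² + 6688*(-22)) = 2018/(75152 + 88*484 - 147136) = 2018/(75152 + 42592 - 147136) = 2018/(-29392) = 2018*(-1/29392) = -1009/14696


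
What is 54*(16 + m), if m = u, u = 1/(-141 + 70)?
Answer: 61290/71 ≈ 863.24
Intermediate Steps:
u = -1/71 (u = 1/(-71) = -1/71 ≈ -0.014085)
m = -1/71 ≈ -0.014085
54*(16 + m) = 54*(16 - 1/71) = 54*(1135/71) = 61290/71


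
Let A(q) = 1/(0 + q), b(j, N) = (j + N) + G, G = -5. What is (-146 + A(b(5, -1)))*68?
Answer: -9996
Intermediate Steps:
b(j, N) = -5 + N + j (b(j, N) = (j + N) - 5 = (N + j) - 5 = -5 + N + j)
A(q) = 1/q
(-146 + A(b(5, -1)))*68 = (-146 + 1/(-5 - 1 + 5))*68 = (-146 + 1/(-1))*68 = (-146 - 1)*68 = -147*68 = -9996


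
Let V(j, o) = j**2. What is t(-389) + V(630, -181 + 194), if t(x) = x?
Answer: 396511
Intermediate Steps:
t(-389) + V(630, -181 + 194) = -389 + 630**2 = -389 + 396900 = 396511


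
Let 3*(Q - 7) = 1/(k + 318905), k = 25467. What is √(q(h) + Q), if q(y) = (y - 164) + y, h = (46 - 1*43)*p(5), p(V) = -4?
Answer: I*√985645347645/73794 ≈ 13.454*I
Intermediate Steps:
Q = 7231813/1033116 (Q = 7 + 1/(3*(25467 + 318905)) = 7 + (⅓)/344372 = 7 + (⅓)*(1/344372) = 7 + 1/1033116 = 7231813/1033116 ≈ 7.0000)
h = -12 (h = (46 - 1*43)*(-4) = (46 - 43)*(-4) = 3*(-4) = -12)
q(y) = -164 + 2*y (q(y) = (-164 + y) + y = -164 + 2*y)
√(q(h) + Q) = √((-164 + 2*(-12)) + 7231813/1033116) = √((-164 - 24) + 7231813/1033116) = √(-188 + 7231813/1033116) = √(-186993995/1033116) = I*√985645347645/73794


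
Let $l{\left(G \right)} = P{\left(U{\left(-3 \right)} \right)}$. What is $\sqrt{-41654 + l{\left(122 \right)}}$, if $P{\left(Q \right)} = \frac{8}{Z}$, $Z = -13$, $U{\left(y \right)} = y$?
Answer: $\frac{i \sqrt{7039630}}{13} \approx 204.09 i$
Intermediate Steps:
$P{\left(Q \right)} = - \frac{8}{13}$ ($P{\left(Q \right)} = \frac{8}{-13} = 8 \left(- \frac{1}{13}\right) = - \frac{8}{13}$)
$l{\left(G \right)} = - \frac{8}{13}$
$\sqrt{-41654 + l{\left(122 \right)}} = \sqrt{-41654 - \frac{8}{13}} = \sqrt{- \frac{541510}{13}} = \frac{i \sqrt{7039630}}{13}$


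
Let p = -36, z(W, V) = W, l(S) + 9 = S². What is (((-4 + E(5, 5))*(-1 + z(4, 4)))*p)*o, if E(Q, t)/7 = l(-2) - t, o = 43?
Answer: 343656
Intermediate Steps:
l(S) = -9 + S²
E(Q, t) = -35 - 7*t (E(Q, t) = 7*((-9 + (-2)²) - t) = 7*((-9 + 4) - t) = 7*(-5 - t) = -35 - 7*t)
(((-4 + E(5, 5))*(-1 + z(4, 4)))*p)*o = (((-4 + (-35 - 7*5))*(-1 + 4))*(-36))*43 = (((-4 + (-35 - 35))*3)*(-36))*43 = (((-4 - 70)*3)*(-36))*43 = (-74*3*(-36))*43 = -222*(-36)*43 = 7992*43 = 343656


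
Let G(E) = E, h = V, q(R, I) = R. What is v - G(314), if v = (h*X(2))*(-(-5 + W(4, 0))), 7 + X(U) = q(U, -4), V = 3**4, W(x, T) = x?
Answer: -719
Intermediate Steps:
V = 81
X(U) = -7 + U
h = 81
v = -405 (v = (81*(-7 + 2))*(-(-5 + 4)) = (81*(-5))*(-1*(-1)) = -405*1 = -405)
v - G(314) = -405 - 1*314 = -405 - 314 = -719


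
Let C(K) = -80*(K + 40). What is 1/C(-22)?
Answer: -1/1440 ≈ -0.00069444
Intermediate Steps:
C(K) = -3200 - 80*K (C(K) = -80*(40 + K) = -3200 - 80*K)
1/C(-22) = 1/(-3200 - 80*(-22)) = 1/(-3200 + 1760) = 1/(-1440) = -1/1440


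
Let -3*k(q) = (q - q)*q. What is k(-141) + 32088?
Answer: 32088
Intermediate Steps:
k(q) = 0 (k(q) = -(q - q)*q/3 = -0*q = -1/3*0 = 0)
k(-141) + 32088 = 0 + 32088 = 32088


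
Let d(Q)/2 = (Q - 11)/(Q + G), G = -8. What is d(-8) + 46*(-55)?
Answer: -20221/8 ≈ -2527.6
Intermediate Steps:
d(Q) = 2*(-11 + Q)/(-8 + Q) (d(Q) = 2*((Q - 11)/(Q - 8)) = 2*((-11 + Q)/(-8 + Q)) = 2*(-11 + Q)/(-8 + Q))
d(-8) + 46*(-55) = 2*(-11 - 8)/(-8 - 8) + 46*(-55) = 2*(-19)/(-16) - 2530 = 2*(-1/16)*(-19) - 2530 = 19/8 - 2530 = -20221/8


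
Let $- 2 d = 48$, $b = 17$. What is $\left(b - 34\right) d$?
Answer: $408$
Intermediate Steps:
$d = -24$ ($d = \left(- \frac{1}{2}\right) 48 = -24$)
$\left(b - 34\right) d = \left(17 - 34\right) \left(-24\right) = \left(-17\right) \left(-24\right) = 408$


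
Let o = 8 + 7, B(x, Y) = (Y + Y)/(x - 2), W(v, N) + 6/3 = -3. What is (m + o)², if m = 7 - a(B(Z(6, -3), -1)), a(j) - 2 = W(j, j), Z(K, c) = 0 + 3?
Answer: 625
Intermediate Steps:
W(v, N) = -5 (W(v, N) = -2 - 3 = -5)
Z(K, c) = 3
B(x, Y) = 2*Y/(-2 + x) (B(x, Y) = (2*Y)/(-2 + x) = 2*Y/(-2 + x))
a(j) = -3 (a(j) = 2 - 5 = -3)
o = 15
m = 10 (m = 7 - 1*(-3) = 7 + 3 = 10)
(m + o)² = (10 + 15)² = 25² = 625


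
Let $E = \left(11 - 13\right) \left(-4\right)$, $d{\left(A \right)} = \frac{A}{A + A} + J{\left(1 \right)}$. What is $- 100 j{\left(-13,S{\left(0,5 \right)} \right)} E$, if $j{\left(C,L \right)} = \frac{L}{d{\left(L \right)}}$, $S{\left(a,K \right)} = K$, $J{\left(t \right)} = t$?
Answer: $- \frac{8000}{3} \approx -2666.7$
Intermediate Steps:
$d{\left(A \right)} = \frac{3}{2}$ ($d{\left(A \right)} = \frac{A}{A + A} + 1 = \frac{A}{2 A} + 1 = A \frac{1}{2 A} + 1 = \frac{1}{2} + 1 = \frac{3}{2}$)
$j{\left(C,L \right)} = \frac{2 L}{3}$ ($j{\left(C,L \right)} = \frac{L}{\frac{3}{2}} = L \frac{2}{3} = \frac{2 L}{3}$)
$E = 8$ ($E = \left(11 - 13\right) \left(-4\right) = \left(-2\right) \left(-4\right) = 8$)
$- 100 j{\left(-13,S{\left(0,5 \right)} \right)} E = - 100 \cdot \frac{2}{3} \cdot 5 \cdot 8 = \left(-100\right) \frac{10}{3} \cdot 8 = \left(- \frac{1000}{3}\right) 8 = - \frac{8000}{3}$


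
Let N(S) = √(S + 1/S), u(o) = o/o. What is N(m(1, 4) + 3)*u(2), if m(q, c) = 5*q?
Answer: √130/4 ≈ 2.8504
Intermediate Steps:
u(o) = 1
N(m(1, 4) + 3)*u(2) = √((5*1 + 3) + 1/(5*1 + 3))*1 = √((5 + 3) + 1/(5 + 3))*1 = √(8 + 1/8)*1 = √(8 + ⅛)*1 = √(65/8)*1 = (√130/4)*1 = √130/4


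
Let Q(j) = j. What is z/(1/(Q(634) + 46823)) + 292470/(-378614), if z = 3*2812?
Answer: 75788537088129/189307 ≈ 4.0035e+8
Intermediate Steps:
z = 8436
z/(1/(Q(634) + 46823)) + 292470/(-378614) = 8436/(1/(634 + 46823)) + 292470/(-378614) = 8436/(1/47457) + 292470*(-1/378614) = 8436/(1/47457) - 146235/189307 = 8436*47457 - 146235/189307 = 400347252 - 146235/189307 = 75788537088129/189307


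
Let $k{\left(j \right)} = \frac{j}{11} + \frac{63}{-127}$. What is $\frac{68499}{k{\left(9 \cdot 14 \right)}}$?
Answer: $\frac{3544189}{567} \approx 6250.8$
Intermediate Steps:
$k{\left(j \right)} = - \frac{63}{127} + \frac{j}{11}$ ($k{\left(j \right)} = j \frac{1}{11} + 63 \left(- \frac{1}{127}\right) = \frac{j}{11} - \frac{63}{127} = - \frac{63}{127} + \frac{j}{11}$)
$\frac{68499}{k{\left(9 \cdot 14 \right)}} = \frac{68499}{- \frac{63}{127} + \frac{9 \cdot 14}{11}} = \frac{68499}{- \frac{63}{127} + \frac{1}{11} \cdot 126} = \frac{68499}{- \frac{63}{127} + \frac{126}{11}} = \frac{68499}{\frac{15309}{1397}} = 68499 \cdot \frac{1397}{15309} = \frac{3544189}{567}$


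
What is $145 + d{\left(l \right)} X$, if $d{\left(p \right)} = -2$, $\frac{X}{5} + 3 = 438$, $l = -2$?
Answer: $-4205$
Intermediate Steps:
$X = 2175$ ($X = -15 + 5 \cdot 438 = -15 + 2190 = 2175$)
$145 + d{\left(l \right)} X = 145 - 4350 = -4205$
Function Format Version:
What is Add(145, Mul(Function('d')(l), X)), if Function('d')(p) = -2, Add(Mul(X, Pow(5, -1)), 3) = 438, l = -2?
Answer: -4205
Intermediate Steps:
X = 2175 (X = Add(-15, Mul(5, 438)) = Add(-15, 2190) = 2175)
Add(145, Mul(Function('d')(l), X)) = Add(145, Mul(-2, 2175)) = Add(145, -4350) = -4205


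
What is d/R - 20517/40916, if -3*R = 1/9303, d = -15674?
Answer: 17898526849539/40916 ≈ 4.3745e+8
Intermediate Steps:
R = -1/27909 (R = -1/3/9303 = -1/3*1/9303 = -1/27909 ≈ -3.5831e-5)
d/R - 20517/40916 = -15674/(-1/27909) - 20517/40916 = -15674*(-27909) - 20517*1/40916 = 437445666 - 20517/40916 = 17898526849539/40916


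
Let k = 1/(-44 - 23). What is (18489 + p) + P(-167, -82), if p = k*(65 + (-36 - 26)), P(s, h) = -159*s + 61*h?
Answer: 2682677/67 ≈ 40040.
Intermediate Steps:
k = -1/67 (k = 1/(-67) = -1/67 ≈ -0.014925)
p = -3/67 (p = -(65 + (-36 - 26))/67 = -(65 - 62)/67 = -1/67*3 = -3/67 ≈ -0.044776)
(18489 + p) + P(-167, -82) = (18489 - 3/67) + (-159*(-167) + 61*(-82)) = 1238760/67 + (26553 - 5002) = 1238760/67 + 21551 = 2682677/67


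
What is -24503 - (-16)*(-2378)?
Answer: -62551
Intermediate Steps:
-24503 - (-16)*(-2378) = -24503 - 1*38048 = -24503 - 38048 = -62551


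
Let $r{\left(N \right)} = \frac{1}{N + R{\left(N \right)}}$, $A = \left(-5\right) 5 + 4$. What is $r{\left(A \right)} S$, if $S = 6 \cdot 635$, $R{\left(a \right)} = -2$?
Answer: $- \frac{3810}{23} \approx -165.65$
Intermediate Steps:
$A = -21$ ($A = -25 + 4 = -21$)
$S = 3810$
$r{\left(N \right)} = \frac{1}{-2 + N}$ ($r{\left(N \right)} = \frac{1}{N - 2} = \frac{1}{-2 + N}$)
$r{\left(A \right)} S = \frac{1}{-2 - 21} \cdot 3810 = \frac{1}{-23} \cdot 3810 = \left(- \frac{1}{23}\right) 3810 = - \frac{3810}{23}$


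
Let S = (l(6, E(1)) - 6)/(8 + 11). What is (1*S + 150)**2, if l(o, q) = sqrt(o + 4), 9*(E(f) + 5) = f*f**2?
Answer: (2844 + sqrt(10))**2/361 ≈ 22455.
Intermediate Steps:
E(f) = -5 + f**3/9 (E(f) = -5 + (f*f**2)/9 = -5 + f**3/9)
l(o, q) = sqrt(4 + o)
S = -6/19 + sqrt(10)/19 (S = (sqrt(4 + 6) - 6)/(8 + 11) = (sqrt(10) - 6)/19 = (-6 + sqrt(10))*(1/19) = -6/19 + sqrt(10)/19 ≈ -0.14935)
(1*S + 150)**2 = (1*(-6/19 + sqrt(10)/19) + 150)**2 = ((-6/19 + sqrt(10)/19) + 150)**2 = (2844/19 + sqrt(10)/19)**2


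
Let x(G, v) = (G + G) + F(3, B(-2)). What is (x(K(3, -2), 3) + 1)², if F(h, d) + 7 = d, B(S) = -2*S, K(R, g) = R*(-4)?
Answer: 676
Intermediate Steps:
K(R, g) = -4*R
F(h, d) = -7 + d
x(G, v) = -3 + 2*G (x(G, v) = (G + G) + (-7 - 2*(-2)) = 2*G + (-7 + 4) = 2*G - 3 = -3 + 2*G)
(x(K(3, -2), 3) + 1)² = ((-3 + 2*(-4*3)) + 1)² = ((-3 + 2*(-12)) + 1)² = ((-3 - 24) + 1)² = (-27 + 1)² = (-26)² = 676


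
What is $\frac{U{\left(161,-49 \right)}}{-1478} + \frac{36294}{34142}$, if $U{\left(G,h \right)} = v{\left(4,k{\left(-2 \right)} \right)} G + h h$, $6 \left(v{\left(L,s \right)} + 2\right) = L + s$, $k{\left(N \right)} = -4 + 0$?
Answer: $- \frac{8669343}{25230938} \approx -0.3436$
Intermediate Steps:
$k{\left(N \right)} = -4$
$v{\left(L,s \right)} = -2 + \frac{L}{6} + \frac{s}{6}$ ($v{\left(L,s \right)} = -2 + \frac{L + s}{6} = -2 + \left(\frac{L}{6} + \frac{s}{6}\right) = -2 + \frac{L}{6} + \frac{s}{6}$)
$U{\left(G,h \right)} = h^{2} - 2 G$ ($U{\left(G,h \right)} = \left(-2 + \frac{1}{6} \cdot 4 + \frac{1}{6} \left(-4\right)\right) G + h h = \left(-2 + \frac{2}{3} - \frac{2}{3}\right) G + h^{2} = - 2 G + h^{2} = h^{2} - 2 G$)
$\frac{U{\left(161,-49 \right)}}{-1478} + \frac{36294}{34142} = \frac{\left(-49\right)^{2} - 322}{-1478} + \frac{36294}{34142} = \left(2401 - 322\right) \left(- \frac{1}{1478}\right) + 36294 \cdot \frac{1}{34142} = 2079 \left(- \frac{1}{1478}\right) + \frac{18147}{17071} = - \frac{2079}{1478} + \frac{18147}{17071} = - \frac{8669343}{25230938}$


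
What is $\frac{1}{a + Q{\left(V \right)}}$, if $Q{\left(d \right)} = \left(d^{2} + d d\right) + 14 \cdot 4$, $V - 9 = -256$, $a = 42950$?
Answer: $\frac{1}{165024} \approx 6.0597 \cdot 10^{-6}$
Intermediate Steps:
$V = -247$ ($V = 9 - 256 = -247$)
$Q{\left(d \right)} = 56 + 2 d^{2}$ ($Q{\left(d \right)} = \left(d^{2} + d^{2}\right) + 56 = 2 d^{2} + 56 = 56 + 2 d^{2}$)
$\frac{1}{a + Q{\left(V \right)}} = \frac{1}{42950 + \left(56 + 2 \left(-247\right)^{2}\right)} = \frac{1}{42950 + \left(56 + 2 \cdot 61009\right)} = \frac{1}{42950 + \left(56 + 122018\right)} = \frac{1}{42950 + 122074} = \frac{1}{165024}$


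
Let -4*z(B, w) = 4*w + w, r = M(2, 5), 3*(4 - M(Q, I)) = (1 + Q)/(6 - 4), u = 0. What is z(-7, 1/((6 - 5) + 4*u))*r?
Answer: -35/8 ≈ -4.3750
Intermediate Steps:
M(Q, I) = 23/6 - Q/6 (M(Q, I) = 4 - (1 + Q)/(3*(6 - 4)) = 4 - (1 + Q)/(3*2) = 4 - (½ + Q/2)/3 = 4 + (-⅙ - Q/6) = 23/6 - Q/6)
r = 7/2 (r = 23/6 - ⅙*2 = 23/6 - ⅓ = 7/2 ≈ 3.5000)
z(B, w) = -5*w/4 (z(B, w) = -(4*w + w)/4 = -5*w/4)
z(-7, 1/((6 - 5) + 4*u))*r = -5/(4*((6 - 5) + 4*0))*(7/2) = -5/(4*(1 + 0))*(7/2) = -5/4/1*(7/2) = -5/4*1*(7/2) = -5/4*7/2 = -35/8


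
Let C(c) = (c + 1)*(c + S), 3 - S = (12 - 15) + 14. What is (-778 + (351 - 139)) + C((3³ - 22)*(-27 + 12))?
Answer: 5576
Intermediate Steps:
S = -8 (S = 3 - ((12 - 15) + 14) = 3 - (-3 + 14) = 3 - 1*11 = 3 - 11 = -8)
C(c) = (1 + c)*(-8 + c) (C(c) = (c + 1)*(c - 8) = (1 + c)*(-8 + c))
(-778 + (351 - 139)) + C((3³ - 22)*(-27 + 12)) = (-778 + (351 - 139)) + (-8 + ((3³ - 22)*(-27 + 12))² - 7*(3³ - 22)*(-27 + 12)) = (-778 + 212) + (-8 + ((27 - 22)*(-15))² - 7*(27 - 22)*(-15)) = -566 + (-8 + (5*(-15))² - 35*(-15)) = -566 + (-8 + (-75)² - 7*(-75)) = -566 + (-8 + 5625 + 525) = -566 + 6142 = 5576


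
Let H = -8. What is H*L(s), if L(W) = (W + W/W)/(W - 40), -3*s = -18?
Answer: 28/17 ≈ 1.6471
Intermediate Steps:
s = 6 (s = -⅓*(-18) = 6)
L(W) = (1 + W)/(-40 + W) (L(W) = (W + 1)/(-40 + W) = (1 + W)/(-40 + W))
H*L(s) = -8*(1 + 6)/(-40 + 6) = -8*7/(-34) = -(-4)*7/17 = -8*(-7/34) = 28/17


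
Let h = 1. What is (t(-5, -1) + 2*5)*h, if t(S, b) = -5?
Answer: 5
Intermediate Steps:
(t(-5, -1) + 2*5)*h = (-5 + 2*5)*1 = (-5 + 10)*1 = 5*1 = 5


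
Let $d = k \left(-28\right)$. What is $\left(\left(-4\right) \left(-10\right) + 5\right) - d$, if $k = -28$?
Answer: $-739$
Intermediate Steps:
$d = 784$ ($d = \left(-28\right) \left(-28\right) = 784$)
$\left(\left(-4\right) \left(-10\right) + 5\right) - d = \left(\left(-4\right) \left(-10\right) + 5\right) - 784 = \left(40 + 5\right) - 784 = 45 - 784 = -739$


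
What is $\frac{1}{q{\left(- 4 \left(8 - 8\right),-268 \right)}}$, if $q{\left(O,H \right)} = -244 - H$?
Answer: $\frac{1}{24} \approx 0.041667$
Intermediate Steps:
$\frac{1}{q{\left(- 4 \left(8 - 8\right),-268 \right)}} = \frac{1}{-244 - -268} = \frac{1}{-244 + 268} = \frac{1}{24}$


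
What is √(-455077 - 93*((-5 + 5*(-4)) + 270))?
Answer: I*√477862 ≈ 691.28*I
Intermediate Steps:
√(-455077 - 93*((-5 + 5*(-4)) + 270)) = √(-455077 - 93*((-5 - 20) + 270)) = √(-455077 - 93*(-25 + 270)) = √(-455077 - 93*245) = √(-455077 - 22785) = √(-477862) = I*√477862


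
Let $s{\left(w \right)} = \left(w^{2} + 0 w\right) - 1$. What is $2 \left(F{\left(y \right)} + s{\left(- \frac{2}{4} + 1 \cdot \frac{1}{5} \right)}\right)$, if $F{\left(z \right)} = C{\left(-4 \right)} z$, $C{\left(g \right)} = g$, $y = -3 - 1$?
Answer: $\frac{1509}{50} \approx 30.18$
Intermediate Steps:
$y = -4$ ($y = -3 - 1 = -4$)
$s{\left(w \right)} = -1 + w^{2}$ ($s{\left(w \right)} = \left(w^{2} + 0\right) - 1 = w^{2} - 1 = -1 + w^{2}$)
$F{\left(z \right)} = - 4 z$
$2 \left(F{\left(y \right)} + s{\left(- \frac{2}{4} + 1 \cdot \frac{1}{5} \right)}\right) = 2 \left(\left(-4\right) \left(-4\right) - \left(1 - \left(- \frac{2}{4} + 1 \cdot \frac{1}{5}\right)^{2}\right)\right) = 2 \left(16 - \left(1 - \left(\left(-2\right) \frac{1}{4} + 1 \cdot \frac{1}{5}\right)^{2}\right)\right) = 2 \left(16 - \left(1 - \left(- \frac{1}{2} + \frac{1}{5}\right)^{2}\right)\right) = 2 \left(16 - \left(1 - \left(- \frac{3}{10}\right)^{2}\right)\right) = 2 \left(16 + \left(-1 + \frac{9}{100}\right)\right) = 2 \left(16 - \frac{91}{100}\right) = 2 \cdot \frac{1509}{100} = \frac{1509}{50}$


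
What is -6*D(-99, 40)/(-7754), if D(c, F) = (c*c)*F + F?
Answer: 1176240/3877 ≈ 303.39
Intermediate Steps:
D(c, F) = F + F*c**2 (D(c, F) = c**2*F + F = F*c**2 + F = F + F*c**2)
-6*D(-99, 40)/(-7754) = -6*40*(1 + (-99)**2)/(-7754) = -6*40*(1 + 9801)*(-1)/7754 = -6*40*9802*(-1)/7754 = -2352480*(-1)/7754 = -6*(-196040/3877) = 1176240/3877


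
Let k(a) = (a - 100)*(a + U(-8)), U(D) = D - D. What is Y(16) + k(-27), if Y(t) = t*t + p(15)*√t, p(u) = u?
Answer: 3745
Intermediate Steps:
U(D) = 0
Y(t) = t² + 15*√t (Y(t) = t*t + 15*√t = t² + 15*√t)
k(a) = a*(-100 + a) (k(a) = (a - 100)*(a + 0) = (-100 + a)*a = a*(-100 + a))
Y(16) + k(-27) = (16² + 15*√16) - 27*(-100 - 27) = (256 + 15*4) - 27*(-127) = (256 + 60) + 3429 = 316 + 3429 = 3745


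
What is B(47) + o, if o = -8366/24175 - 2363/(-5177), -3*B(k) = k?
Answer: -5840792596/375461925 ≈ -15.556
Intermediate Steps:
B(k) = -k/3
o = 13814743/125153975 (o = -8366*1/24175 - 2363*(-1/5177) = -8366/24175 + 2363/5177 = 13814743/125153975 ≈ 0.11038)
B(47) + o = -1/3*47 + 13814743/125153975 = -47/3 + 13814743/125153975 = -5840792596/375461925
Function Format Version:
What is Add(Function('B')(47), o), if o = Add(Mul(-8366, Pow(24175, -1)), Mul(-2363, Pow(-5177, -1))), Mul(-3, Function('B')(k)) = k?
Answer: Rational(-5840792596, 375461925) ≈ -15.556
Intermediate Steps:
Function('B')(k) = Mul(Rational(-1, 3), k)
o = Rational(13814743, 125153975) (o = Add(Mul(-8366, Rational(1, 24175)), Mul(-2363, Rational(-1, 5177))) = Add(Rational(-8366, 24175), Rational(2363, 5177)) = Rational(13814743, 125153975) ≈ 0.11038)
Add(Function('B')(47), o) = Add(Mul(Rational(-1, 3), 47), Rational(13814743, 125153975)) = Add(Rational(-47, 3), Rational(13814743, 125153975)) = Rational(-5840792596, 375461925)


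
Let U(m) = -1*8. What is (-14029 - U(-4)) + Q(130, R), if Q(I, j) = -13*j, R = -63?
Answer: -13202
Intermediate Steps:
U(m) = -8
(-14029 - U(-4)) + Q(130, R) = (-14029 - 1*(-8)) - 13*(-63) = (-14029 + 8) + 819 = -14021 + 819 = -13202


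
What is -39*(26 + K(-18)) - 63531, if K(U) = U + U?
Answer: -63141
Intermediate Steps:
K(U) = 2*U
-39*(26 + K(-18)) - 63531 = -39*(26 + 2*(-18)) - 63531 = -39*(26 - 36) - 63531 = -39*(-10) - 63531 = 390 - 63531 = -63141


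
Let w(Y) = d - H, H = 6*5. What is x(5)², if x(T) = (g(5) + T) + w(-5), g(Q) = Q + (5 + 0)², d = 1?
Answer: 36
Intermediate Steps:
H = 30
g(Q) = 25 + Q (g(Q) = Q + 5² = Q + 25 = 25 + Q)
w(Y) = -29 (w(Y) = 1 - 1*30 = 1 - 30 = -29)
x(T) = 1 + T (x(T) = ((25 + 5) + T) - 29 = (30 + T) - 29 = 1 + T)
x(5)² = (1 + 5)² = 6² = 36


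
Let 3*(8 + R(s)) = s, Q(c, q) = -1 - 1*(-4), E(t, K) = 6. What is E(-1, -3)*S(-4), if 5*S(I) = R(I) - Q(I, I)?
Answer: -74/5 ≈ -14.800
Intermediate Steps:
Q(c, q) = 3 (Q(c, q) = -1 + 4 = 3)
R(s) = -8 + s/3
S(I) = -11/5 + I/15 (S(I) = ((-8 + I/3) - 1*3)/5 = ((-8 + I/3) - 3)/5 = (-11 + I/3)/5 = -11/5 + I/15)
E(-1, -3)*S(-4) = 6*(-11/5 + (1/15)*(-4)) = 6*(-11/5 - 4/15) = 6*(-37/15) = -74/5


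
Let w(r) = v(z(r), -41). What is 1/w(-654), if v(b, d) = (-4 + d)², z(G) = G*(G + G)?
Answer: 1/2025 ≈ 0.00049383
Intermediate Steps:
z(G) = 2*G² (z(G) = G*(2*G) = 2*G²)
w(r) = 2025 (w(r) = (-4 - 41)² = (-45)² = 2025)
1/w(-654) = 1/2025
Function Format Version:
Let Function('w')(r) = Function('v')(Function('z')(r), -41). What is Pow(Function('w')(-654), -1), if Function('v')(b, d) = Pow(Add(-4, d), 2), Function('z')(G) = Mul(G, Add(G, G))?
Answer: Rational(1, 2025) ≈ 0.00049383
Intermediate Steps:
Function('z')(G) = Mul(2, Pow(G, 2)) (Function('z')(G) = Mul(G, Mul(2, G)) = Mul(2, Pow(G, 2)))
Function('w')(r) = 2025 (Function('w')(r) = Pow(Add(-4, -41), 2) = Pow(-45, 2) = 2025)
Pow(Function('w')(-654), -1) = Pow(2025, -1) = Rational(1, 2025)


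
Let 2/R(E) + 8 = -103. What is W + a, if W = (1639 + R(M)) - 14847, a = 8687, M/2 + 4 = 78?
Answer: -501833/111 ≈ -4521.0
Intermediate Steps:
M = 148 (M = -8 + 2*78 = -8 + 156 = 148)
R(E) = -2/111 (R(E) = 2/(-8 - 103) = 2/(-111) = 2*(-1/111) = -2/111)
W = -1466090/111 (W = (1639 - 2/111) - 14847 = 181927/111 - 14847 = -1466090/111 ≈ -13208.)
W + a = -1466090/111 + 8687 = -501833/111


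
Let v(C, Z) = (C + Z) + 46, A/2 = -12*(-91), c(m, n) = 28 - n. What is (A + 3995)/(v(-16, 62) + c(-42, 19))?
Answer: 6179/101 ≈ 61.178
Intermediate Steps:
A = 2184 (A = 2*(-12*(-91)) = 2*1092 = 2184)
v(C, Z) = 46 + C + Z
(A + 3995)/(v(-16, 62) + c(-42, 19)) = (2184 + 3995)/((46 - 16 + 62) + (28 - 1*19)) = 6179/(92 + (28 - 19)) = 6179/(92 + 9) = 6179/101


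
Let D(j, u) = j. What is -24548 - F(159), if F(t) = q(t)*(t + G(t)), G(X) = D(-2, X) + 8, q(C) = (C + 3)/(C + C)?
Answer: -1305499/53 ≈ -24632.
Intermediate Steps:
q(C) = (3 + C)/(2*C) (q(C) = (3 + C)/((2*C)) = (3 + C)*(1/(2*C)) = (3 + C)/(2*C))
G(X) = 6 (G(X) = -2 + 8 = 6)
F(t) = (3 + t)*(6 + t)/(2*t) (F(t) = ((3 + t)/(2*t))*(t + 6) = ((3 + t)/(2*t))*(6 + t) = (3 + t)*(6 + t)/(2*t))
-24548 - F(159) = -24548 - (3 + 159)*(6 + 159)/(2*159) = -24548 - 162*165/(2*159) = -24548 - 1*4455/53 = -24548 - 4455/53 = -1305499/53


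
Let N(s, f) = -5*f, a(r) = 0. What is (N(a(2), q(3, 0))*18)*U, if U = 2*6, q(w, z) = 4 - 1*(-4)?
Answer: -8640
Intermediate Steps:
q(w, z) = 8 (q(w, z) = 4 + 4 = 8)
U = 12
(N(a(2), q(3, 0))*18)*U = (-5*8*18)*12 = -40*18*12 = -720*12 = -8640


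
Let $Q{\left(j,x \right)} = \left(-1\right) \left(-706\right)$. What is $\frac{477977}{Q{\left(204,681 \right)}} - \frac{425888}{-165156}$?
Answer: $\frac{19810361585}{29150034} \approx 679.6$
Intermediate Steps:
$Q{\left(j,x \right)} = 706$
$\frac{477977}{Q{\left(204,681 \right)}} - \frac{425888}{-165156} = \frac{477977}{706} - \frac{425888}{-165156} = 477977 \cdot \frac{1}{706} - - \frac{106472}{41289} = \frac{477977}{706} + \frac{106472}{41289} = \frac{19810361585}{29150034}$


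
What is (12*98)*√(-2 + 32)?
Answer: 1176*√30 ≈ 6441.2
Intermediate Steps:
(12*98)*√(-2 + 32) = 1176*√30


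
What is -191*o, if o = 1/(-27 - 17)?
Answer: 191/44 ≈ 4.3409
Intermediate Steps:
o = -1/44 (o = 1/(-44) = -1/44 ≈ -0.022727)
-191*o = -191*(-1/44) = 191/44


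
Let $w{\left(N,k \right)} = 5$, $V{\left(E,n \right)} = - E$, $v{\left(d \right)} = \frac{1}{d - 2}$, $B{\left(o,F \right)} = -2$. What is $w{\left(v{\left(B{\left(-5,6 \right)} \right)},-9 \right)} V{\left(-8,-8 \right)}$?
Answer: $40$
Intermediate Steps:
$v{\left(d \right)} = \frac{1}{-2 + d}$
$w{\left(v{\left(B{\left(-5,6 \right)} \right)},-9 \right)} V{\left(-8,-8 \right)} = 5 \left(\left(-1\right) \left(-8\right)\right) = 5 \cdot 8 = 40$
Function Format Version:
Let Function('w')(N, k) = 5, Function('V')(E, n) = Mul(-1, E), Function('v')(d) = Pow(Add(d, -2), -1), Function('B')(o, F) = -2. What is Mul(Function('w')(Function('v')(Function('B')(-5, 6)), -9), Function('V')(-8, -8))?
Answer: 40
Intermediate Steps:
Function('v')(d) = Pow(Add(-2, d), -1)
Mul(Function('w')(Function('v')(Function('B')(-5, 6)), -9), Function('V')(-8, -8)) = Mul(5, Mul(-1, -8)) = Mul(5, 8) = 40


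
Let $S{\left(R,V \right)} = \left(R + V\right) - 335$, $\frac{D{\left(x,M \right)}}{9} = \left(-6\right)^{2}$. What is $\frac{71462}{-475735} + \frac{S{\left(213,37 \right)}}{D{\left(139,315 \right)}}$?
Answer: $- \frac{63591163}{154138140} \approx -0.41256$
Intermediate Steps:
$D{\left(x,M \right)} = 324$ ($D{\left(x,M \right)} = 9 \left(-6\right)^{2} = 9 \cdot 36 = 324$)
$S{\left(R,V \right)} = -335 + R + V$
$\frac{71462}{-475735} + \frac{S{\left(213,37 \right)}}{D{\left(139,315 \right)}} = \frac{71462}{-475735} + \frac{-335 + 213 + 37}{324} = 71462 \left(- \frac{1}{475735}\right) - \frac{85}{324} = - \frac{71462}{475735} - \frac{85}{324} = - \frac{63591163}{154138140}$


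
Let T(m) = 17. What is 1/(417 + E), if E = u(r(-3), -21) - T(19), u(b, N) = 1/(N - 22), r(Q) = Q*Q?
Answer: 43/17199 ≈ 0.0025001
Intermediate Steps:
r(Q) = Q**2
u(b, N) = 1/(-22 + N)
E = -732/43 (E = 1/(-22 - 21) - 1*17 = 1/(-43) - 17 = -1/43 - 17 = -732/43 ≈ -17.023)
1/(417 + E) = 1/(417 - 732/43) = 1/(17199/43) = 43/17199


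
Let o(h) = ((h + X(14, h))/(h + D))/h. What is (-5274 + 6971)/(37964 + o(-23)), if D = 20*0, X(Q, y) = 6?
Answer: 897713/20082939 ≈ 0.044700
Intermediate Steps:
D = 0
o(h) = (6 + h)/h² (o(h) = ((h + 6)/(h + 0))/h = ((6 + h)/h)/h = (6 + h)/h²)
(-5274 + 6971)/(37964 + o(-23)) = (-5274 + 6971)/(37964 + (6 - 23)/(-23)²) = 1697/(37964 + (1/529)*(-17)) = 1697/(37964 - 17/529) = 1697/(20082939/529) = 1697*(529/20082939) = 897713/20082939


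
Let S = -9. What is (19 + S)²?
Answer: 100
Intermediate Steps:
(19 + S)² = (19 - 9)² = 10² = 100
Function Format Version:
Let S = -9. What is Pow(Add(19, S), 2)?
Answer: 100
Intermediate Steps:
Pow(Add(19, S), 2) = Pow(Add(19, -9), 2) = Pow(10, 2) = 100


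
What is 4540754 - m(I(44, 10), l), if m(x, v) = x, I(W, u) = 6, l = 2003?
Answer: 4540748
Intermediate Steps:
4540754 - m(I(44, 10), l) = 4540754 - 1*6 = 4540754 - 6 = 4540748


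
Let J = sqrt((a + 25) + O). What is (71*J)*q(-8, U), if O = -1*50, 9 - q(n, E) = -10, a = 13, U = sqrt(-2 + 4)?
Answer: 2698*I*sqrt(3) ≈ 4673.1*I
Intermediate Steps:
U = sqrt(2) ≈ 1.4142
q(n, E) = 19 (q(n, E) = 9 - 1*(-10) = 9 + 10 = 19)
O = -50
J = 2*I*sqrt(3) (J = sqrt((13 + 25) - 50) = sqrt(38 - 50) = sqrt(-12) = 2*I*sqrt(3) ≈ 3.4641*I)
(71*J)*q(-8, U) = (71*(2*I*sqrt(3)))*19 = (142*I*sqrt(3))*19 = 2698*I*sqrt(3)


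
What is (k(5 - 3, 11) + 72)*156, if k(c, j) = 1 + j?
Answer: 13104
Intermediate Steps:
(k(5 - 3, 11) + 72)*156 = ((1 + 11) + 72)*156 = (12 + 72)*156 = 84*156 = 13104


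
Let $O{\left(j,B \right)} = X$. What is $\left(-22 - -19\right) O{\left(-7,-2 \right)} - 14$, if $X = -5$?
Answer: $1$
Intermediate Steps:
$O{\left(j,B \right)} = -5$
$\left(-22 - -19\right) O{\left(-7,-2 \right)} - 14 = \left(-22 - -19\right) \left(-5\right) - 14 = \left(-22 + 19\right) \left(-5\right) - 14 = \left(-3\right) \left(-5\right) - 14 = 15 - 14 = 1$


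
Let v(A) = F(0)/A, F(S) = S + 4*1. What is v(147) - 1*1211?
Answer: -178013/147 ≈ -1211.0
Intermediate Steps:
F(S) = 4 + S (F(S) = S + 4 = 4 + S)
v(A) = 4/A (v(A) = (4 + 0)/A = 4/A)
v(147) - 1*1211 = 4/147 - 1*1211 = 4*(1/147) - 1211 = 4/147 - 1211 = -178013/147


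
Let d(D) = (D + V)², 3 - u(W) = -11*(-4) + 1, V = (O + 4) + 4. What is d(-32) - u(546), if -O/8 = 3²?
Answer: 9258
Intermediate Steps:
O = -72 (O = -8*3² = -8*9 = -72)
V = -64 (V = (-72 + 4) + 4 = -68 + 4 = -64)
u(W) = -42 (u(W) = 3 - (-11*(-4) + 1) = 3 - (44 + 1) = 3 - 1*45 = 3 - 45 = -42)
d(D) = (-64 + D)² (d(D) = (D - 64)² = (-64 + D)²)
d(-32) - u(546) = (-64 - 32)² - 1*(-42) = (-96)² + 42 = 9216 + 42 = 9258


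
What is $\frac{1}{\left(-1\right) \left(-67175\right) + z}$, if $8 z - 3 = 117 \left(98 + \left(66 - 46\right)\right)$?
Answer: $\frac{8}{551209} \approx 1.4514 \cdot 10^{-5}$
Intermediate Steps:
$z = \frac{13809}{8}$ ($z = \frac{3}{8} + \frac{117 \left(98 + \left(66 - 46\right)\right)}{8} = \frac{3}{8} + \frac{117 \left(98 + 20\right)}{8} = \frac{3}{8} + \frac{117 \cdot 118}{8} = \frac{3}{8} + \frac{1}{8} \cdot 13806 = \frac{3}{8} + \frac{6903}{4} = \frac{13809}{8} \approx 1726.1$)
$\frac{1}{\left(-1\right) \left(-67175\right) + z} = \frac{1}{\left(-1\right) \left(-67175\right) + \frac{13809}{8}} = \frac{1}{67175 + \frac{13809}{8}} = \frac{1}{\frac{551209}{8}} = \frac{8}{551209}$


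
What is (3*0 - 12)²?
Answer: 144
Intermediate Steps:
(3*0 - 12)² = (0 - 12)² = (-12)² = 144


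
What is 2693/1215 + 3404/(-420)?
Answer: -10016/1701 ≈ -5.8883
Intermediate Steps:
2693/1215 + 3404/(-420) = 2693*(1/1215) + 3404*(-1/420) = 2693/1215 - 851/105 = -10016/1701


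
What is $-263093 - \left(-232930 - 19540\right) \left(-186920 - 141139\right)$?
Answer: $-82825318823$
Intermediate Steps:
$-263093 - \left(-232930 - 19540\right) \left(-186920 - 141139\right) = -263093 - \left(-252470\right) \left(-328059\right) = -263093 - 82825055730 = -82825318823$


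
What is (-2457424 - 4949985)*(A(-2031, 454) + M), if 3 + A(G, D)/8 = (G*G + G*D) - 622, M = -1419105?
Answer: -179251823724319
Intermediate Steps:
A(G, D) = -5000 + 8*G**2 + 8*D*G (A(G, D) = -24 + 8*((G*G + G*D) - 622) = -24 + 8*((G**2 + D*G) - 622) = -24 + 8*(-622 + G**2 + D*G) = -24 + (-4976 + 8*G**2 + 8*D*G) = -5000 + 8*G**2 + 8*D*G)
(-2457424 - 4949985)*(A(-2031, 454) + M) = (-2457424 - 4949985)*((-5000 + 8*(-2031)**2 + 8*454*(-2031)) - 1419105) = -7407409*((-5000 + 8*4124961 - 7376592) - 1419105) = -7407409*((-5000 + 32999688 - 7376592) - 1419105) = -7407409*(25618096 - 1419105) = -7407409*24198991 = -179251823724319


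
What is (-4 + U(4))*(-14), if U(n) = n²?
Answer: -168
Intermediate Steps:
(-4 + U(4))*(-14) = (-4 + 4²)*(-14) = (-4 + 16)*(-14) = 12*(-14) = -168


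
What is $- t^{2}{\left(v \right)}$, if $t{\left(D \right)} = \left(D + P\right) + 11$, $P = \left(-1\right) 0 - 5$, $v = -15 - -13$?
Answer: $-16$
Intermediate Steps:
$v = -2$ ($v = -15 + 13 = -2$)
$P = -5$ ($P = 0 - 5 = -5$)
$t{\left(D \right)} = 6 + D$ ($t{\left(D \right)} = \left(D - 5\right) + 11 = \left(-5 + D\right) + 11 = 6 + D$)
$- t^{2}{\left(v \right)} = - \left(6 - 2\right)^{2} = - 4^{2} = \left(-1\right) 16 = -16$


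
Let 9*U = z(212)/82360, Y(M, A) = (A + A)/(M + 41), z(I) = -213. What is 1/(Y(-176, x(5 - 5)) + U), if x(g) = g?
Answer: -3480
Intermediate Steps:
Y(M, A) = 2*A/(41 + M) (Y(M, A) = (2*A)/(41 + M) = 2*A/(41 + M))
U = -1/3480 (U = (-213/82360)/9 = (-213*1/82360)/9 = (⅑)*(-3/1160) = -1/3480 ≈ -0.00028736)
1/(Y(-176, x(5 - 5)) + U) = 1/(2*(5 - 5)/(41 - 176) - 1/3480) = 1/(2*0/(-135) - 1/3480) = 1/(2*0*(-1/135) - 1/3480) = 1/(0 - 1/3480) = 1/(-1/3480) = -3480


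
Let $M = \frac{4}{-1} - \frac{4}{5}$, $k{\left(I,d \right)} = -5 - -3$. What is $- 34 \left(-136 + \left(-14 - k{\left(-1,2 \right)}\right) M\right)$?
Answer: $\frac{13328}{5} \approx 2665.6$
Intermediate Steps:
$k{\left(I,d \right)} = -2$ ($k{\left(I,d \right)} = -5 + 3 = -2$)
$M = - \frac{24}{5}$ ($M = 4 \left(-1\right) - \frac{4}{5} = -4 - \frac{4}{5} = - \frac{24}{5} \approx -4.8$)
$- 34 \left(-136 + \left(-14 - k{\left(-1,2 \right)}\right) M\right) = - 34 \left(-136 + \left(-14 - -2\right) \left(- \frac{24}{5}\right)\right) = - 34 \left(-136 + \left(-14 + 2\right) \left(- \frac{24}{5}\right)\right) = - 34 \left(-136 - - \frac{288}{5}\right) = - 34 \left(-136 + \frac{288}{5}\right) = \left(-34\right) \left(- \frac{392}{5}\right) = \frac{13328}{5}$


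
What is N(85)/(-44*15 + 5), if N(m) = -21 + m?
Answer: -64/655 ≈ -0.097710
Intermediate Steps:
N(85)/(-44*15 + 5) = (-21 + 85)/(-44*15 + 5) = 64/(-660 + 5) = 64/(-655) = 64*(-1/655) = -64/655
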